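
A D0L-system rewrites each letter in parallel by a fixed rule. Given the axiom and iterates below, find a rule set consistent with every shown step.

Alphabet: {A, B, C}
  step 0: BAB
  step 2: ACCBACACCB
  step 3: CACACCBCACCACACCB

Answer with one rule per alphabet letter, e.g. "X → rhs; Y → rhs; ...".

  step 2 ⇒ step 3: ACCBACACCB ⇒ C·AC·AC·CB·C·AC·C·AC·AC·CB
    A ↦ C
    B ↦ CB
    C ↦ AC

A->C, B->CB, C->AC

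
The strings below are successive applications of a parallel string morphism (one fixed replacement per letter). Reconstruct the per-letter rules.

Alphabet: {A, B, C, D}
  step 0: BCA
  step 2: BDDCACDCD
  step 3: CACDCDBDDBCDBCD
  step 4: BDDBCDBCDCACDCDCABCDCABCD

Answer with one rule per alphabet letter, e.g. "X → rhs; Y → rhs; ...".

A->DD, B->CA, C->B, D->CD

  step 3 ⇒ step 4: CACDCDBDDBCDBCD ⇒ B·DD·B·CD·B·CD·CA·CD·CD·CA·B·CD·CA·B·CD
    A ↦ DD
    B ↦ CA
    C ↦ B
    D ↦ CD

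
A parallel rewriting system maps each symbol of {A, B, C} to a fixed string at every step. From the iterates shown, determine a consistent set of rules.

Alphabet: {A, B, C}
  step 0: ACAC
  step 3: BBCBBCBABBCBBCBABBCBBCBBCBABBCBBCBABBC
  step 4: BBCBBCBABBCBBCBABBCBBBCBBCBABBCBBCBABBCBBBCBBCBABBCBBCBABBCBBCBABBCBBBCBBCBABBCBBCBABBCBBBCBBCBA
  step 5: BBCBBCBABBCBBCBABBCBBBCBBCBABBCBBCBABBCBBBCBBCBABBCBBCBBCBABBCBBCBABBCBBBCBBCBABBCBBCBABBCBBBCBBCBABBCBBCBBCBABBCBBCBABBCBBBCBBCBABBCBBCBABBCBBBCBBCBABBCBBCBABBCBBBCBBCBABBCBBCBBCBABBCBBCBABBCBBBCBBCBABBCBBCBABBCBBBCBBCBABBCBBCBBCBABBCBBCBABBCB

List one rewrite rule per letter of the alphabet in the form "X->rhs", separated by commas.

A->B, B->BBC, C->BA

  step 4 ⇒ step 5: BBCBBCBABBCBBCBABBCBBBCBBCBABBCBBCBABBCBBBCBBCBABBCBBCBABBCBBCBABBCBBBCBBCBABBCBBCBABBCBBBCBBCBA ⇒ BBC·BBC·BA·BBC·BBC·BA·BBC·B·BBC·BBC·BA·BBC·BBC·BA·BBC·B·BBC·BBC·BA·BBC·BBC·BBC·BA·BBC·BBC·BA·BBC·B·BBC·BBC·BA·BBC·BBC·BA·BBC·B·BBC·BBC·BA·BBC·BBC·BBC·BA·BBC·BBC·BA·BBC·B·BBC·BBC·BA·BBC·BBC·BA·BBC·B·BBC·BBC·BA·BBC·BBC·BA·BBC·B·BBC·BBC·BA·BBC·BBC·BBC·BA·BBC·BBC·BA·BBC·B·BBC·BBC·BA·BBC·BBC·BA·BBC·B·BBC·BBC·BA·BBC·BBC·BBC·BA·BBC·BBC·BA·BBC·B
    A ↦ B
    B ↦ BBC
    C ↦ BA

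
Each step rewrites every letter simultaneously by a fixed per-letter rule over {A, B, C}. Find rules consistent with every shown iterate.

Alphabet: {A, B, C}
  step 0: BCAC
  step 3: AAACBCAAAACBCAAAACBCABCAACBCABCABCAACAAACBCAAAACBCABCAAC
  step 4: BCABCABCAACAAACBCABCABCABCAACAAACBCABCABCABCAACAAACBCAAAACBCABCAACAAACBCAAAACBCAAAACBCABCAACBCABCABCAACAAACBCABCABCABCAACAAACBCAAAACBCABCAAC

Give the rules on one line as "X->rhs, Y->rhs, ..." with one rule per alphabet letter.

  step 3 ⇒ step 4: AAACBCAAAACBCAAAACBCABCAACBCABCABCAACAAACBCAAAACBCABCAAC ⇒ BCA·BCA·BCA·AC·AA·AC·BCA·BCA·BCA·BCA·AC·AA·AC·BCA·BCA·BCA·BCA·AC·AA·AC·BCA·AA·AC·BCA·BCA·AC·AA·AC·BCA·AA·AC·BCA·AA·AC·BCA·BCA·AC·BCA·BCA·BCA·AC·AA·AC·BCA·BCA·BCA·BCA·AC·AA·AC·BCA·AA·AC·BCA·BCA·AC
    A ↦ BCA
    B ↦ AA
    C ↦ AC

A->BCA, B->AA, C->AC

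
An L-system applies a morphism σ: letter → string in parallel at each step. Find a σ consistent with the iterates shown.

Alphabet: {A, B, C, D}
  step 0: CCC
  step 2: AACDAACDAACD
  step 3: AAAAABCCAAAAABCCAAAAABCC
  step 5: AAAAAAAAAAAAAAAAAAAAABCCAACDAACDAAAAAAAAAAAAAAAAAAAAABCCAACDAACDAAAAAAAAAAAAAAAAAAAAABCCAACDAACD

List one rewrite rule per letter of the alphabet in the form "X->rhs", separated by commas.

A->AA, B->CD, C->AB, D->CC

  step 2 ⇒ step 3: AACDAACDAACD ⇒ AA·AA·AB·CC·AA·AA·AB·CC·AA·AA·AB·CC
    A ↦ AA
    C ↦ AB
    D ↦ CC
    B ↦ CD  (constrained at step 3)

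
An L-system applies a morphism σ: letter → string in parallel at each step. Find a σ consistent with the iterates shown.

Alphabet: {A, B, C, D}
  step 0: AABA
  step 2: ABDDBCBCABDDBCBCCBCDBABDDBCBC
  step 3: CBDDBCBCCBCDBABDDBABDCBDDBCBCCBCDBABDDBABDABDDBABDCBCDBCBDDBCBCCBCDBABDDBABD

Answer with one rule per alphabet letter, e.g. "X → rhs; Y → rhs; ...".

  step 2 ⇒ step 3: ABDDBCBCABDDBCBCCBCDBABDDBCBC ⇒ CBD·DB·CBC·CBC·DB·ABD·DB·ABD·CBD·DB·CBC·CBC·DB·ABD·DB·ABD·ABD·DB·ABD·CBC·DB·CBD·DB·CBC·CBC·DB·ABD·DB·ABD
    A ↦ CBD
    B ↦ DB
    C ↦ ABD
    D ↦ CBC

A->CBD, B->DB, C->ABD, D->CBC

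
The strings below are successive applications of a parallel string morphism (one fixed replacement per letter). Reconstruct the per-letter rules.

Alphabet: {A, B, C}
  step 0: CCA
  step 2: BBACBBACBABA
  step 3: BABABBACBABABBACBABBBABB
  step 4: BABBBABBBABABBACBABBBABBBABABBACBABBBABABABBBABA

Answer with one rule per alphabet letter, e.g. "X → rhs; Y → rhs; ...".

A->BB, B->BA, C->AC

  step 3 ⇒ step 4: BABABBACBABABBACBABBBABB ⇒ BA·BB·BA·BB·BA·BA·BB·AC·BA·BB·BA·BB·BA·BA·BB·AC·BA·BB·BA·BA·BA·BB·BA·BA
    A ↦ BB
    B ↦ BA
    C ↦ AC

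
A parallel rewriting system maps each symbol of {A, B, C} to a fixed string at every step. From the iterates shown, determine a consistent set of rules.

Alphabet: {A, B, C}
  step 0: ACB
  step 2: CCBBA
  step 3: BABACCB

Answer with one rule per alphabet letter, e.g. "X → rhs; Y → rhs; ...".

A->B, B->C, C->BA

  step 2 ⇒ step 3: CCBBA ⇒ BA·BA·C·C·B
    A ↦ B
    B ↦ C
    C ↦ BA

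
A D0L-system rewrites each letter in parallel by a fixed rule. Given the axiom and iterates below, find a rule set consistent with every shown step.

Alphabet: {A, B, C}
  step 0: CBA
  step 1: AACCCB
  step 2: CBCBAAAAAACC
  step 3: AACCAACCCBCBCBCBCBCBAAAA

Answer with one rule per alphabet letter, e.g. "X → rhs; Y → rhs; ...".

A->CB, B->CC, C->AA

  step 2 ⇒ step 3: CBCBAAAAAACC ⇒ AA·CC·AA·CC·CB·CB·CB·CB·CB·CB·AA·AA
    A ↦ CB
    B ↦ CC
    C ↦ AA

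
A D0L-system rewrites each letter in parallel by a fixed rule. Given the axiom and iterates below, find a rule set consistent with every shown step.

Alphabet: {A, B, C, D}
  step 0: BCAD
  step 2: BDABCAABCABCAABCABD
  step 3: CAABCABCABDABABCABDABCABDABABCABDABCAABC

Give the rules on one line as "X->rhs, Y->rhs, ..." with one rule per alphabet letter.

A->AB, B->CA, C->BD, D->ABC

  step 2 ⇒ step 3: BDABCAABCABCAABCABD ⇒ CA·ABC·AB·CA·BD·AB·AB·CA·BD·AB·CA·BD·AB·AB·CA·BD·AB·CA·ABC
    A ↦ AB
    B ↦ CA
    C ↦ BD
    D ↦ ABC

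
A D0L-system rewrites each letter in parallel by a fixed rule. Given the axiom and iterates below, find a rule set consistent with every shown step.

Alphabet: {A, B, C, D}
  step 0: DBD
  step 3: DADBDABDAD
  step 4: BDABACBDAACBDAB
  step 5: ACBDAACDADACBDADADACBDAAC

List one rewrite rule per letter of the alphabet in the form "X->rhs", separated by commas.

  step 4 ⇒ step 5: BDABACBDAACBDAB ⇒ AC·B·DA·AC·DA·D·AC·B·DA·DA·D·AC·B·DA·AC
    A ↦ DA
    B ↦ AC
    C ↦ D
    D ↦ B

A->DA, B->AC, C->D, D->B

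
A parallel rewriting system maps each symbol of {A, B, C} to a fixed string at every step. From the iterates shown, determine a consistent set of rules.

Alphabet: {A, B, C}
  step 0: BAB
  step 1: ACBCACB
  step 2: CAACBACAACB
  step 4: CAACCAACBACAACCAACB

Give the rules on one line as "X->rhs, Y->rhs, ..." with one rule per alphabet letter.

A->C, B->ACB, C->A

  step 1 ⇒ step 2: ACBCACB ⇒ C·A·ACB·A·C·A·ACB
    A ↦ C
    B ↦ ACB
    C ↦ A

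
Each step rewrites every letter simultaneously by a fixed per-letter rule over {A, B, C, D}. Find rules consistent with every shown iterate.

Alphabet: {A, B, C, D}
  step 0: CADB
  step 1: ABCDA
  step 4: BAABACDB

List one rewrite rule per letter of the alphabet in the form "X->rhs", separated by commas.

  step 0 ⇒ step 1: CADB ⇒ A·B·CD·A
    A ↦ B
    B ↦ A
    C ↦ A
    D ↦ CD

A->B, B->A, C->A, D->CD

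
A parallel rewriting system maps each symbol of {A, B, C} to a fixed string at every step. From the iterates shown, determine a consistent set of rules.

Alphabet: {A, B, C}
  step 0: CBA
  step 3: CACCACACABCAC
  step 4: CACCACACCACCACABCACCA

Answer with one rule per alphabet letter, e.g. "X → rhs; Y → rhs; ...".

A->C, B->AB, C->CA

  step 3 ⇒ step 4: CACCACACABCAC ⇒ CA·C·CA·CA·C·CA·C·CA·C·AB·CA·C·CA
    A ↦ C
    B ↦ AB
    C ↦ CA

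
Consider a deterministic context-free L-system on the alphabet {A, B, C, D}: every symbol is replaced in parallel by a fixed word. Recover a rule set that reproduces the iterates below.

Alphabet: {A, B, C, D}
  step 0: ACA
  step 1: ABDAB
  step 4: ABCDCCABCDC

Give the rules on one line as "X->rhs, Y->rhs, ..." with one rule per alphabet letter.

A->AB, B->C, C->D, D->C

  step 0 ⇒ step 1: ACA ⇒ AB·D·AB
    A ↦ AB
    C ↦ D
    B ↦ C  (constrained at step 1)
    D ↦ C  (constrained at step 1)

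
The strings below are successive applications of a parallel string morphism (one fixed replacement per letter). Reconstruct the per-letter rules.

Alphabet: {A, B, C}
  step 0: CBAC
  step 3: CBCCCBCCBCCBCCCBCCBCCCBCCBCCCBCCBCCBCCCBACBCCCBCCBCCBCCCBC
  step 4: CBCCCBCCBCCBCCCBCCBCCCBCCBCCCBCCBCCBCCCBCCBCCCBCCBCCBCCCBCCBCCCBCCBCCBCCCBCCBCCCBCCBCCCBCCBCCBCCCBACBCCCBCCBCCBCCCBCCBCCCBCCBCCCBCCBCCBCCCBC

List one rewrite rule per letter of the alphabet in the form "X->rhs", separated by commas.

  step 3 ⇒ step 4: CBCCCBCCBCCBCCCBCCBCCCBCCBCCCBCCBCCBCCCBACBCCCBCCBCCBCCCBC ⇒ CBC·C·CBC·CBC·CBC·C·CBC·CBC·C·CBC·CBC·C·CBC·CBC·CBC·C·CBC·CBC·C·CBC·CBC·CBC·C·CBC·CBC·C·CBC·CBC·CBC·C·CBC·CBC·C·CBC·CBC·C·CBC·CBC·CBC·C·CBA·CBC·C·CBC·CBC·CBC·C·CBC·CBC·C·CBC·CBC·C·CBC·CBC·CBC·C·CBC
    A ↦ CBA
    B ↦ C
    C ↦ CBC

A->CBA, B->C, C->CBC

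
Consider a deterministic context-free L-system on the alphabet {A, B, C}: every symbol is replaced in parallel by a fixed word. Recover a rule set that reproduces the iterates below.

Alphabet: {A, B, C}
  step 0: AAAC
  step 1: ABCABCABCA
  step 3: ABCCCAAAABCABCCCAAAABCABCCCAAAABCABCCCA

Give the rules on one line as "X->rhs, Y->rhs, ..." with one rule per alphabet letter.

  step 0 ⇒ step 1: AAAC ⇒ ABC·ABC·ABC·A
    A ↦ ABC
    C ↦ A
    B ↦ CC  (constrained at step 1)

A->ABC, B->CC, C->A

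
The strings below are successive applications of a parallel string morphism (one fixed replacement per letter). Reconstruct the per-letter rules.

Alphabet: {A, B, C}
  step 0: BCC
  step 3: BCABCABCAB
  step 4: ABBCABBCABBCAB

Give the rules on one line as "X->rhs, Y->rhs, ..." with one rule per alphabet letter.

A->C, B->AB, C->B

  step 3 ⇒ step 4: BCABCABCAB ⇒ AB·B·C·AB·B·C·AB·B·C·AB
    A ↦ C
    B ↦ AB
    C ↦ B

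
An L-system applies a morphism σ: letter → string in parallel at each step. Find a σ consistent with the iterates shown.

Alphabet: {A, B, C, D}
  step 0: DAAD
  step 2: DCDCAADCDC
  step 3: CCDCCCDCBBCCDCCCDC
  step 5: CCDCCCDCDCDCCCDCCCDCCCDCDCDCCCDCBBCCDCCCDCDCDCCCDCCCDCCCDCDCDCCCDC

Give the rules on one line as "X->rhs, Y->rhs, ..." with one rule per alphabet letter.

  step 2 ⇒ step 3: DCDCAADCDC ⇒ CC·DC·CC·DC·B·B·CC·DC·CC·DC
    A ↦ B
    C ↦ DC
    D ↦ CC
    B ↦ A  (constrained at step 3)

A->B, B->A, C->DC, D->CC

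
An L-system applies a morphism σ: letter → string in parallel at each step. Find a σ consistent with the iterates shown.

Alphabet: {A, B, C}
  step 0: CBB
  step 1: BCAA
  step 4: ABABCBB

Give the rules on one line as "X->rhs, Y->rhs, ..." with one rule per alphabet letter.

  step 0 ⇒ step 1: CBB ⇒ BC·A·A
    B ↦ A
    C ↦ BC
    A ↦ B  (constrained at step 1)

A->B, B->A, C->BC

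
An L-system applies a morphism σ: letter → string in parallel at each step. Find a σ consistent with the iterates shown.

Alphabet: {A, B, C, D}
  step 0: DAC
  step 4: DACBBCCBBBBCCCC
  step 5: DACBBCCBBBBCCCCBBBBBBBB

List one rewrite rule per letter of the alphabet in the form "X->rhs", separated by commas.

A->C, B->C, C->BB, D->DA

  step 4 ⇒ step 5: DACBBCCBBBBCCCC ⇒ DA·C·BB·C·C·BB·BB·C·C·C·C·BB·BB·BB·BB
    A ↦ C
    B ↦ C
    C ↦ BB
    D ↦ DA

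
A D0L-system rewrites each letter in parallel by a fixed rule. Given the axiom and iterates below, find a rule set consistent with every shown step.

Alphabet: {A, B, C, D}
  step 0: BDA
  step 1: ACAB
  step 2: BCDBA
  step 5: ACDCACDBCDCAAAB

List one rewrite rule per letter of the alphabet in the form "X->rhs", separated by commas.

  step 1 ⇒ step 2: ACAB ⇒ B·CD·B·A
    A ↦ B
    B ↦ A
    C ↦ CD
  step 0 ⇒ step 1: BDA ⇒ A·CA·B
    D ↦ CA

A->B, B->A, C->CD, D->CA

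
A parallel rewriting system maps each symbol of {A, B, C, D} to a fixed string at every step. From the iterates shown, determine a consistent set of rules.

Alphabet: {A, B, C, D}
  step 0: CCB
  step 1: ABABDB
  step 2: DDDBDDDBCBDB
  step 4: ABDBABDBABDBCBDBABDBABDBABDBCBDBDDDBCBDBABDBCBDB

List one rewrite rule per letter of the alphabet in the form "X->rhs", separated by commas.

A->DD, B->DB, C->AB, D->CB

  step 1 ⇒ step 2: ABABDB ⇒ DD·DB·DD·DB·CB·DB
    A ↦ DD
    B ↦ DB
    D ↦ CB
  step 0 ⇒ step 1: CCB ⇒ AB·AB·DB
    C ↦ AB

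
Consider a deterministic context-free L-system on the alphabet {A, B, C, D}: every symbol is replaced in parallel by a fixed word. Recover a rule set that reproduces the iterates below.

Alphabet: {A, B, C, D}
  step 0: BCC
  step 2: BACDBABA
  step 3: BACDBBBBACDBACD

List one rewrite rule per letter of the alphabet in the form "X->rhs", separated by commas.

  step 2 ⇒ step 3: BACDBABA ⇒ BA·CD·B·BB·BA·CD·BA·CD
    A ↦ CD
    B ↦ BA
    C ↦ B
    D ↦ BB

A->CD, B->BA, C->B, D->BB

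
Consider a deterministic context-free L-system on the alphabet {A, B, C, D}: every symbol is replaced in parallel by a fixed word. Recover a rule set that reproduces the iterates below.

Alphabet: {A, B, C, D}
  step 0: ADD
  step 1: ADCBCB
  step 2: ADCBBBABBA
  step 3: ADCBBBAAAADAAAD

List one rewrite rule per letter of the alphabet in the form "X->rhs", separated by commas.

  step 2 ⇒ step 3: ADCBBBABBA ⇒ AD·CB·BB·A·A·A·AD·A·A·AD
    A ↦ AD
    B ↦ A
    C ↦ BB
    D ↦ CB

A->AD, B->A, C->BB, D->CB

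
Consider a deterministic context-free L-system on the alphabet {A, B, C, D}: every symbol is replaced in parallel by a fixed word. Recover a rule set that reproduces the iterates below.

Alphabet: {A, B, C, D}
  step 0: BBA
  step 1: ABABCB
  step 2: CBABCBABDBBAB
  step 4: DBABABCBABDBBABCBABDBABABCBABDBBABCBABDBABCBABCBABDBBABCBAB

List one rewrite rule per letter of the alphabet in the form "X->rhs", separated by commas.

A->CB, B->AB, C->DBB, D->DB

  step 1 ⇒ step 2: ABABCB ⇒ CB·AB·CB·AB·DBB·AB
    A ↦ CB
    B ↦ AB
    C ↦ DBB
    D ↦ DB  (constrained at step 2)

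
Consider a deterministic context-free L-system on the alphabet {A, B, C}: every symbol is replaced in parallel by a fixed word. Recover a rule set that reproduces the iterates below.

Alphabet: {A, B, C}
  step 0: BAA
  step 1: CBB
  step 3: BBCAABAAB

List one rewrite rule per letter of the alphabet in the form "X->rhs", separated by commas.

A->B, B->C, C->AAB

  step 0 ⇒ step 1: BAA ⇒ C·B·B
    A ↦ B
    B ↦ C
    C ↦ AAB  (constrained at step 1)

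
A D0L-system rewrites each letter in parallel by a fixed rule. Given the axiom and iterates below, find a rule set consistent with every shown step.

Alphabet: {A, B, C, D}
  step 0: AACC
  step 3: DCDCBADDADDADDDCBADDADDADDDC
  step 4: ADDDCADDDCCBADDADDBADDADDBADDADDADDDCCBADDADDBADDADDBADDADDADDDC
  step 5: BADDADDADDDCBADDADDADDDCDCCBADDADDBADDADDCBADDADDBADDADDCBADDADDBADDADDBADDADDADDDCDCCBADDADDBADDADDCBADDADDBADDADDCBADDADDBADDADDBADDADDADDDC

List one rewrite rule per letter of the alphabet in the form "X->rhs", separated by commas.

A->B, B->C, C->DC, D->ADD

  step 4 ⇒ step 5: ADDDCADDDCCBADDADDBADDADDBADDADDADDDCCBADDADDBADDADDBADDADDADDDC ⇒ B·ADD·ADD·ADD·DC·B·ADD·ADD·ADD·DC·DC·C·B·ADD·ADD·B·ADD·ADD·C·B·ADD·ADD·B·ADD·ADD·C·B·ADD·ADD·B·ADD·ADD·B·ADD·ADD·ADD·DC·DC·C·B·ADD·ADD·B·ADD·ADD·C·B·ADD·ADD·B·ADD·ADD·C·B·ADD·ADD·B·ADD·ADD·B·ADD·ADD·ADD·DC
    A ↦ B
    B ↦ C
    C ↦ DC
    D ↦ ADD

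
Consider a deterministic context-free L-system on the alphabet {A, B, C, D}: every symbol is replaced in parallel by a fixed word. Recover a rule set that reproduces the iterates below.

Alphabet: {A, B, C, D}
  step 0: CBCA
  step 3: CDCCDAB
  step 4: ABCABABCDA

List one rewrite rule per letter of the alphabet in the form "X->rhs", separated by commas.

A->D, B->A, C->AB, D->C

  step 3 ⇒ step 4: CDCCDAB ⇒ AB·C·AB·AB·C·D·A
    A ↦ D
    B ↦ A
    C ↦ AB
    D ↦ C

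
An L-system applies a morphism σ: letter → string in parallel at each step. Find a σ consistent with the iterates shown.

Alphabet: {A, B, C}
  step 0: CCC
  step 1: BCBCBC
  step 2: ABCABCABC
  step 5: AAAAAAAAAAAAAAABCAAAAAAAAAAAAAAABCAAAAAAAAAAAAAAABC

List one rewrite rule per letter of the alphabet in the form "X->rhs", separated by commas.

  step 1 ⇒ step 2: BCBCBC ⇒ A·BC·A·BC·A·BC
    B ↦ A
    C ↦ BC
    A ↦ AA  (constrained at step 2)

A->AA, B->A, C->BC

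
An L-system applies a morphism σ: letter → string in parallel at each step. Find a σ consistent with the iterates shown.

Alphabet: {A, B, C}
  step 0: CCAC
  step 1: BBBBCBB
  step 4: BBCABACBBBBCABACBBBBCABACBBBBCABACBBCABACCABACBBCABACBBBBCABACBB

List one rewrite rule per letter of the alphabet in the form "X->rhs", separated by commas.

  step 0 ⇒ step 1: CCAC ⇒ BB·BB·C·BB
    A ↦ C
    C ↦ BB
    B ↦ ABA  (constrained at step 1)

A->C, B->ABA, C->BB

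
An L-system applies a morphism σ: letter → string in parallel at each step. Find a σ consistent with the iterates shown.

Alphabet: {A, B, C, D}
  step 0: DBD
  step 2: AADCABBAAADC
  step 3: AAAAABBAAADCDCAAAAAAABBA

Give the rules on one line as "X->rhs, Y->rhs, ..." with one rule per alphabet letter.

A->AA, B->DC, C->BA, D->AB

  step 2 ⇒ step 3: AADCABBAAADC ⇒ AA·AA·AB·BA·AA·DC·DC·AA·AA·AA·AB·BA
    A ↦ AA
    B ↦ DC
    C ↦ BA
    D ↦ AB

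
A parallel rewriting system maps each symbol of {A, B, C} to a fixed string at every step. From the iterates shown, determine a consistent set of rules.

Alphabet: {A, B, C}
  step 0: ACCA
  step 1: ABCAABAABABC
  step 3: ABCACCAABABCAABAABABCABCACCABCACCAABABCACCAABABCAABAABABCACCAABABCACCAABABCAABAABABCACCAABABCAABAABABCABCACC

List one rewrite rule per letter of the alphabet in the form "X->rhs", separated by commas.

A->ABC, B->ACC, C->AAB

  step 0 ⇒ step 1: ACCA ⇒ ABC·AAB·AAB·ABC
    A ↦ ABC
    C ↦ AAB
    B ↦ ACC  (constrained at step 1)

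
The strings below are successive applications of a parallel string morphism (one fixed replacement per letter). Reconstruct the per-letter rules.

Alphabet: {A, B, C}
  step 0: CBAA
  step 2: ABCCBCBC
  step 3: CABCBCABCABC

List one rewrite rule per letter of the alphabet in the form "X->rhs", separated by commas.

A->C, B->A, C->BC

  step 2 ⇒ step 3: ABCCBCBC ⇒ C·A·BC·BC·A·BC·A·BC
    A ↦ C
    B ↦ A
    C ↦ BC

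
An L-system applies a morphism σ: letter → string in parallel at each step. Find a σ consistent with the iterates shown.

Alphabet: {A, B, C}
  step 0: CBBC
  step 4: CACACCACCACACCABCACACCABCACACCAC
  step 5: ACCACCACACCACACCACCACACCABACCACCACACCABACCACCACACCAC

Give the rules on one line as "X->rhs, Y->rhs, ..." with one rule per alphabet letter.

A->C, B->AB, C->AC

  step 4 ⇒ step 5: CACACCACCACACCABCACACCABCACACCAC ⇒ AC·C·AC·C·AC·AC·C·AC·AC·C·AC·C·AC·AC·C·AB·AC·C·AC·C·AC·AC·C·AB·AC·C·AC·C·AC·AC·C·AC
    A ↦ C
    B ↦ AB
    C ↦ AC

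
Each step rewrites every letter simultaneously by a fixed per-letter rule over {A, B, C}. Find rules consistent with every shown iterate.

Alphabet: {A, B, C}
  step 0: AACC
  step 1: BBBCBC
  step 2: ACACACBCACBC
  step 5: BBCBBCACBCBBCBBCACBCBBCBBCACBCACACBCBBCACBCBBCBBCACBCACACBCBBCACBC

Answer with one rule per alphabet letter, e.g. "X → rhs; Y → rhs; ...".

A->B, B->AC, C->BC

  step 1 ⇒ step 2: BBBCBC ⇒ AC·AC·AC·BC·AC·BC
    B ↦ AC
    C ↦ BC
  step 0 ⇒ step 1: AACC ⇒ B·B·BC·BC
    A ↦ B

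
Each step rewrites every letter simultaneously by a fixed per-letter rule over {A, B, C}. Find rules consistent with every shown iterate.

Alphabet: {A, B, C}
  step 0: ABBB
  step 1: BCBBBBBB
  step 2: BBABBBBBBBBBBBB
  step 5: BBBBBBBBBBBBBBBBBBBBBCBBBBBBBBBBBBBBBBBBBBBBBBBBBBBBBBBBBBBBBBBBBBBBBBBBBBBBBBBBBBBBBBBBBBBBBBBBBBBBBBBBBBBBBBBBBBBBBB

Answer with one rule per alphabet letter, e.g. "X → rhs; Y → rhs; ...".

  step 1 ⇒ step 2: BCBBBBBB ⇒ BB·A·BB·BB·BB·BB·BB·BB
    B ↦ BB
    C ↦ A
  step 0 ⇒ step 1: ABBB ⇒ BC·BB·BB·BB
    A ↦ BC

A->BC, B->BB, C->A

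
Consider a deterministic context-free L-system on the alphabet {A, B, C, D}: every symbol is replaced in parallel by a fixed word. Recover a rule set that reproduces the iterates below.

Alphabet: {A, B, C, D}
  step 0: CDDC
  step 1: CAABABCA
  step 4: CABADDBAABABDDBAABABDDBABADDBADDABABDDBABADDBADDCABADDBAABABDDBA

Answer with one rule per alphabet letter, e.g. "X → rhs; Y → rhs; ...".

  step 0 ⇒ step 1: CDDC ⇒ CA·AB·AB·CA
    C ↦ CA
    D ↦ AB
    A ↦ BA  (constrained at step 1)
    B ↦ DD  (constrained at step 1)

A->BA, B->DD, C->CA, D->AB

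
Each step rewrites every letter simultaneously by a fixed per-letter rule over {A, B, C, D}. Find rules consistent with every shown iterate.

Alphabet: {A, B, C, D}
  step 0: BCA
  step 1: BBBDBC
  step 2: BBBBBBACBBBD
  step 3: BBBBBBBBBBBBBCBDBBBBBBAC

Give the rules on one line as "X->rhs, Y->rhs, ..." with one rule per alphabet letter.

  step 2 ⇒ step 3: BBBBBBACBBBD ⇒ BB·BB·BB·BB·BB·BB·BC·BD·BB·BB·BB·AC
    A ↦ BC
    B ↦ BB
    C ↦ BD
    D ↦ AC

A->BC, B->BB, C->BD, D->AC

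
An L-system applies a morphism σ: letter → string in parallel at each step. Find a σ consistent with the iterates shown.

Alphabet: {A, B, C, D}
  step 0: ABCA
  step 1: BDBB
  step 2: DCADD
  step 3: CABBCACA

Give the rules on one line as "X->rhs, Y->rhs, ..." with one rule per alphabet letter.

A->B, B->D, C->B, D->CA

  step 2 ⇒ step 3: DCADD ⇒ CA·B·B·CA·CA
    A ↦ B
    C ↦ B
    D ↦ CA
  step 0 ⇒ step 1: ABCA ⇒ B·D·B·B
    B ↦ D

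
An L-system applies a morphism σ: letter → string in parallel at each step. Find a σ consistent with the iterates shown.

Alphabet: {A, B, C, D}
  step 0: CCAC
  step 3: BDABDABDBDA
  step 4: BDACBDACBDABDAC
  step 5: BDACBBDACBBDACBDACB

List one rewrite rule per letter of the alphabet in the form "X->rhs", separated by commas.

A->C, B->BD, C->B, D->A

  step 4 ⇒ step 5: BDACBDACBDABDAC ⇒ BD·A·C·B·BD·A·C·B·BD·A·C·BD·A·C·B
    A ↦ C
    B ↦ BD
    C ↦ B
    D ↦ A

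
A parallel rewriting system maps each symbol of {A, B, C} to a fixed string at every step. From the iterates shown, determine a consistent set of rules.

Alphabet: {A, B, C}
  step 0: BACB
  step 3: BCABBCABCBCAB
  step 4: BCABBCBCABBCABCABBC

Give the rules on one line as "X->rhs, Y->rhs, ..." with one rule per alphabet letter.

A->B, B->BC, C->A

  step 3 ⇒ step 4: BCABBCABCBCAB ⇒ BC·A·B·BC·BC·A·B·BC·A·BC·A·B·BC
    A ↦ B
    B ↦ BC
    C ↦ A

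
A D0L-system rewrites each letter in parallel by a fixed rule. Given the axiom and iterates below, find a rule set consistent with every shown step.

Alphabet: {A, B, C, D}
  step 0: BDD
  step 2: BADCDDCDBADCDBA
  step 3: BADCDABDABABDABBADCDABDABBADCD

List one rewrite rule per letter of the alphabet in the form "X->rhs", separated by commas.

A->DCD, B->BA, C->D, D->AB

  step 2 ⇒ step 3: BADCDDCDBADCDBA ⇒ BA·DCD·AB·D·AB·AB·D·AB·BA·DCD·AB·D·AB·BA·DCD
    A ↦ DCD
    B ↦ BA
    C ↦ D
    D ↦ AB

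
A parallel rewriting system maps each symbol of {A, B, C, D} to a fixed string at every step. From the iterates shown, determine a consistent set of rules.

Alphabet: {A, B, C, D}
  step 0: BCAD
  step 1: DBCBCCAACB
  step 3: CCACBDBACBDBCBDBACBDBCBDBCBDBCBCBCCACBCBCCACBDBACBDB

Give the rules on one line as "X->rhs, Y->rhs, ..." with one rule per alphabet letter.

A->CCA, B->DB, C->CB, D->ACB

  step 0 ⇒ step 1: BCAD ⇒ DB·CB·CCA·ACB
    A ↦ CCA
    B ↦ DB
    C ↦ CB
    D ↦ ACB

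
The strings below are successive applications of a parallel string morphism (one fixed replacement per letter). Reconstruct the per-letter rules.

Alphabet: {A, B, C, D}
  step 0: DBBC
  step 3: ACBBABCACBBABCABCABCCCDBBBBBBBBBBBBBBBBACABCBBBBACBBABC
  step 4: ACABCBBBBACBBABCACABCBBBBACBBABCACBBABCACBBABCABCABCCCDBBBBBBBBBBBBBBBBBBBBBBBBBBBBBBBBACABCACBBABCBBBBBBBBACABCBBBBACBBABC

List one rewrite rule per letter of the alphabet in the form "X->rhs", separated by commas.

A->AC, B->BB, C->ABC, D->CCD

  step 3 ⇒ step 4: ACBBABCACBBABCABCABCCCDBBBBBBBBBBBBBBBBACABCBBBBACBBABC ⇒ AC·ABC·BB·BB·AC·BB·ABC·AC·ABC·BB·BB·AC·BB·ABC·AC·BB·ABC·AC·BB·ABC·ABC·ABC·CCD·BB·BB·BB·BB·BB·BB·BB·BB·BB·BB·BB·BB·BB·BB·BB·BB·AC·ABC·AC·BB·ABC·BB·BB·BB·BB·AC·ABC·BB·BB·AC·BB·ABC
    A ↦ AC
    B ↦ BB
    C ↦ ABC
    D ↦ CCD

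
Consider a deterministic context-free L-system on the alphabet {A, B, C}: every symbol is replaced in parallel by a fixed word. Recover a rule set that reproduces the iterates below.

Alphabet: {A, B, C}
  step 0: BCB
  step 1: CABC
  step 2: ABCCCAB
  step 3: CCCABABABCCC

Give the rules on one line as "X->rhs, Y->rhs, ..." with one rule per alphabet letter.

  step 2 ⇒ step 3: ABCCCAB ⇒ CC·C·AB·AB·AB·CC·C
    A ↦ CC
    B ↦ C
    C ↦ AB

A->CC, B->C, C->AB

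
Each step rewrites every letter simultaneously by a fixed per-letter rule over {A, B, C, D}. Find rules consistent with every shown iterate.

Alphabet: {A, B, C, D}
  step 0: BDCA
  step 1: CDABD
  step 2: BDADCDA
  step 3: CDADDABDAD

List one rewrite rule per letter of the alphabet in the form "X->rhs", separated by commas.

  step 2 ⇒ step 3: BDADCDA ⇒ C·DA·D·DA·B·DA·D
    A ↦ D
    B ↦ C
    C ↦ B
    D ↦ DA

A->D, B->C, C->B, D->DA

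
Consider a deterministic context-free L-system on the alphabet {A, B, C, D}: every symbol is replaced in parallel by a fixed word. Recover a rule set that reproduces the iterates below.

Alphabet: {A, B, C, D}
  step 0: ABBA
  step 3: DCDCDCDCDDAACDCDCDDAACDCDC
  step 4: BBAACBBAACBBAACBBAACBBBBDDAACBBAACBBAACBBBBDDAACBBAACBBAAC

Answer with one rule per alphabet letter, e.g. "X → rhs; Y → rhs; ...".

A->D, B->DC, C->AAC, D->BB

  step 3 ⇒ step 4: DCDCDCDCDDAACDCDCDDAACDCDC ⇒ BB·AAC·BB·AAC·BB·AAC·BB·AAC·BB·BB·D·D·AAC·BB·AAC·BB·AAC·BB·BB·D·D·AAC·BB·AAC·BB·AAC
    A ↦ D
    C ↦ AAC
    D ↦ BB
    B ↦ DC  (constrained at step 0)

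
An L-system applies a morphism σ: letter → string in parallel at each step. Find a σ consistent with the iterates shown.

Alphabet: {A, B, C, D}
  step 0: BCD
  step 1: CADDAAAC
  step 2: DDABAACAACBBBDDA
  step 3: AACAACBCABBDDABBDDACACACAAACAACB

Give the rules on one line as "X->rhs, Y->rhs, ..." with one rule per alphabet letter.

A->B, B->CA, C->DDA, D->AAC

  step 2 ⇒ step 3: DDABAACAACBBBDDA ⇒ AAC·AAC·B·CA·B·B·DDA·B·B·DDA·CA·CA·CA·AAC·AAC·B
    A ↦ B
    B ↦ CA
    C ↦ DDA
    D ↦ AAC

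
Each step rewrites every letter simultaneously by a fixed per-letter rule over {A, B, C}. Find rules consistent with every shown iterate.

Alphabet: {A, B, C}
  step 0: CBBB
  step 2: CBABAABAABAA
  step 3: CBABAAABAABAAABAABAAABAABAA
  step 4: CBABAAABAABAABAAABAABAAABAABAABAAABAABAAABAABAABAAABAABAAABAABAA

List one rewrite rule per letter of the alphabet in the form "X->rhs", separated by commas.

A->BAA, B->A, C->CB

  step 3 ⇒ step 4: CBABAAABAABAAABAABAAABAABAA ⇒ CB·A·BAA·A·BAA·BAA·BAA·A·BAA·BAA·A·BAA·BAA·BAA·A·BAA·BAA·A·BAA·BAA·BAA·A·BAA·BAA·A·BAA·BAA
    A ↦ BAA
    B ↦ A
    C ↦ CB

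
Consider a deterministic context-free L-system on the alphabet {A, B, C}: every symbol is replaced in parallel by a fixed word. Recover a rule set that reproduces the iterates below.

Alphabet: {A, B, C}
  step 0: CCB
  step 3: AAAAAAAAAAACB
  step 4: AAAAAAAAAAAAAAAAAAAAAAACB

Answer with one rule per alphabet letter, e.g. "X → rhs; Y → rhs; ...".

A->AA, B->CB, C->A

  step 3 ⇒ step 4: AAAAAAAAAAACB ⇒ AA·AA·AA·AA·AA·AA·AA·AA·AA·AA·AA·A·CB
    A ↦ AA
    B ↦ CB
    C ↦ A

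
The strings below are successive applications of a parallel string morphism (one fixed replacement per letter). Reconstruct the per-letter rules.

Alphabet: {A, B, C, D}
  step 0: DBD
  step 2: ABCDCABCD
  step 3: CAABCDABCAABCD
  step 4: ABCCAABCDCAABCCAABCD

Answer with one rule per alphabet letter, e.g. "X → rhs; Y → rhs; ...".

A->C, B->A, C->AB, D->CD

  step 3 ⇒ step 4: CAABCDABCAABCD ⇒ AB·C·C·A·AB·CD·C·A·AB·C·C·A·AB·CD
    A ↦ C
    B ↦ A
    C ↦ AB
    D ↦ CD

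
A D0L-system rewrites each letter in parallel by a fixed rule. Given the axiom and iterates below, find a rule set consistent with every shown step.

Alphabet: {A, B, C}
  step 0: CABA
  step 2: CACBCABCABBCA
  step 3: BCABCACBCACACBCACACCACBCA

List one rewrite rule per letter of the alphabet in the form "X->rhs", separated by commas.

A->CA, B->CAC, C->B

  step 2 ⇒ step 3: CACBCABCABBCA ⇒ B·CA·B·CAC·B·CA·CAC·B·CA·CAC·CAC·B·CA
    A ↦ CA
    B ↦ CAC
    C ↦ B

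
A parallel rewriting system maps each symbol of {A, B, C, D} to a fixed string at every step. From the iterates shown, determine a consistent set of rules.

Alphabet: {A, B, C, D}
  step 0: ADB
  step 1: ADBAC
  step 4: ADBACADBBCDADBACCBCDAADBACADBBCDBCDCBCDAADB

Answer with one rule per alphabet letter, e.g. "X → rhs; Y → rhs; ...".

  step 0 ⇒ step 1: ADB ⇒ ADB·A·C
    A ↦ ADB
    B ↦ C
    D ↦ A
    C ↦ BCD  (constrained at step 1)

A->ADB, B->C, C->BCD, D->A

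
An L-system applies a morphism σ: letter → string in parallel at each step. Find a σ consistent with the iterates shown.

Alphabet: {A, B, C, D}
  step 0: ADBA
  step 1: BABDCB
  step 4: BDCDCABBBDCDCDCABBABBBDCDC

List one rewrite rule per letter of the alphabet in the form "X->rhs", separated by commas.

A->B, B->DC, C->B, D->AB

  step 0 ⇒ step 1: ADBA ⇒ B·AB·DC·B
    A ↦ B
    B ↦ DC
    D ↦ AB
    C ↦ B  (constrained at step 1)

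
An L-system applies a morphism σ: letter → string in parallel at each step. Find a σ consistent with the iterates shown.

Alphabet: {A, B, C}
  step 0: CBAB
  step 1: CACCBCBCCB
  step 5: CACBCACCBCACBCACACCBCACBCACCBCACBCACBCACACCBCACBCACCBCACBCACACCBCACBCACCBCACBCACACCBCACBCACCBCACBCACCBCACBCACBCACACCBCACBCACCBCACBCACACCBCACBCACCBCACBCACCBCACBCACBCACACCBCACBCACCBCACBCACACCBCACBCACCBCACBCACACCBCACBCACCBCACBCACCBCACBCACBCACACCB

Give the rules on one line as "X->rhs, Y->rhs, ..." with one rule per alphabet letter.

A->CB, B->CCB, C->CA

  step 0 ⇒ step 1: CBAB ⇒ CA·CCB·CB·CCB
    A ↦ CB
    B ↦ CCB
    C ↦ CA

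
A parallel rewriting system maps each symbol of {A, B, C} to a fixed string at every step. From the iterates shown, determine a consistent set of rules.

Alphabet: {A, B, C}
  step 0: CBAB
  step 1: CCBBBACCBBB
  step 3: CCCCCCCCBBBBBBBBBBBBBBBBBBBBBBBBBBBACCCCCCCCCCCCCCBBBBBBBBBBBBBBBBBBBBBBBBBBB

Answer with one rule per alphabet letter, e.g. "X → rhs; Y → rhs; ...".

A->ACC, B->BBB, C->CC

  step 0 ⇒ step 1: CBAB ⇒ CC·BBB·ACC·BBB
    A ↦ ACC
    B ↦ BBB
    C ↦ CC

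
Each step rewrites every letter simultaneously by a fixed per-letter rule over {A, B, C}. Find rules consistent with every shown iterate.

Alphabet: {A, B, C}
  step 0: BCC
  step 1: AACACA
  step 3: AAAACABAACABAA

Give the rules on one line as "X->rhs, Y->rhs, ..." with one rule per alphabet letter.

A->B, B->AA, C->CA

  step 0 ⇒ step 1: BCC ⇒ AA·CA·CA
    B ↦ AA
    C ↦ CA
    A ↦ B  (constrained at step 1)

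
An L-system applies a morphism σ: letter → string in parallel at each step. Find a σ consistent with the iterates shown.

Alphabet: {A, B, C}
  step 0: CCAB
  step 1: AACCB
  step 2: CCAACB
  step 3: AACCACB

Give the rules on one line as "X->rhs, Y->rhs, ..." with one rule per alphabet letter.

  step 2 ⇒ step 3: CCAACB ⇒ A·A·C·C·A·CB
    A ↦ C
    B ↦ CB
    C ↦ A

A->C, B->CB, C->A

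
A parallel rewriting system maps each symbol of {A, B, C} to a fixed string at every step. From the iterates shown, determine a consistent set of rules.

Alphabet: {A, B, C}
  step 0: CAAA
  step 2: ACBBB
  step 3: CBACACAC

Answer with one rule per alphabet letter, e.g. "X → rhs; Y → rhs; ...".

A->C, B->AC, C->B

  step 2 ⇒ step 3: ACBBB ⇒ C·B·AC·AC·AC
    A ↦ C
    B ↦ AC
    C ↦ B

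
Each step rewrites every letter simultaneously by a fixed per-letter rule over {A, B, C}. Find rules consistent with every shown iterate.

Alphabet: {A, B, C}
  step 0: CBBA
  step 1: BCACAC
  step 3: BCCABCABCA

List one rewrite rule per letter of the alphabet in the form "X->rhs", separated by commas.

  step 0 ⇒ step 1: CBBA ⇒ B·CA·CA·C
    A ↦ C
    B ↦ CA
    C ↦ B

A->C, B->CA, C->B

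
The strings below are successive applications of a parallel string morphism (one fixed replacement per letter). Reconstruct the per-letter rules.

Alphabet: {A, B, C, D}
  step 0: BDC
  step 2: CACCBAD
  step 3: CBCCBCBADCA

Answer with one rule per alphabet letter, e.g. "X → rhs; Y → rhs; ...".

A->C, B->AD, C->CB, D->A

  step 2 ⇒ step 3: CACCBAD ⇒ CB·C·CB·CB·AD·C·A
    A ↦ C
    B ↦ AD
    C ↦ CB
    D ↦ A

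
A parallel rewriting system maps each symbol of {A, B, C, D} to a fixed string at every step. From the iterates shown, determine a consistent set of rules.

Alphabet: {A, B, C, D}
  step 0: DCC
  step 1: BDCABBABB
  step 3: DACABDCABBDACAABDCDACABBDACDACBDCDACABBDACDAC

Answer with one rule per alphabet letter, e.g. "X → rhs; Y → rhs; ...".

A->DAC, B->A, C->ABB, D->BDC

  step 0 ⇒ step 1: DCC ⇒ BDC·ABB·ABB
    C ↦ ABB
    D ↦ BDC
    A ↦ DAC  (constrained at step 1)
    B ↦ A  (constrained at step 1)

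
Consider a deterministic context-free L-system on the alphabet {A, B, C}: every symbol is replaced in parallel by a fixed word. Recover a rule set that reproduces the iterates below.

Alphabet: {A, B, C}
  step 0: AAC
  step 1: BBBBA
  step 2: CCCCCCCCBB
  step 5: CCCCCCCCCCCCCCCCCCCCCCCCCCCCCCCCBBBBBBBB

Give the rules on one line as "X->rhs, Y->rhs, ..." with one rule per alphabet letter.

A->BB, B->CC, C->A

  step 1 ⇒ step 2: BBBBA ⇒ CC·CC·CC·CC·BB
    A ↦ BB
    B ↦ CC
  step 0 ⇒ step 1: AAC ⇒ BB·BB·A
    C ↦ A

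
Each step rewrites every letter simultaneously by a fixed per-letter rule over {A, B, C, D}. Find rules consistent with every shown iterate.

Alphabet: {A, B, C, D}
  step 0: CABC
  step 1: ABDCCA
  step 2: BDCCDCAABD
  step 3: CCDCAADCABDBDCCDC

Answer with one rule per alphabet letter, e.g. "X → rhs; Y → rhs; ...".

  step 2 ⇒ step 3: BDCCDCAABD ⇒ CC·DC·A·A·DC·A·BD·BD·CC·DC
    A ↦ BD
    B ↦ CC
    C ↦ A
    D ↦ DC

A->BD, B->CC, C->A, D->DC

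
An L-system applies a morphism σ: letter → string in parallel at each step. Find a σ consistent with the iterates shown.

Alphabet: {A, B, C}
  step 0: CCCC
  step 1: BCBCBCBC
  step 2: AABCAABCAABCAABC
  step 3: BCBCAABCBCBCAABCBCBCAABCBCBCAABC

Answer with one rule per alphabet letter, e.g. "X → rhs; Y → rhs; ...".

  step 2 ⇒ step 3: AABCAABCAABCAABC ⇒ BC·BC·AA·BC·BC·BC·AA·BC·BC·BC·AA·BC·BC·BC·AA·BC
    A ↦ BC
    B ↦ AA
    C ↦ BC

A->BC, B->AA, C->BC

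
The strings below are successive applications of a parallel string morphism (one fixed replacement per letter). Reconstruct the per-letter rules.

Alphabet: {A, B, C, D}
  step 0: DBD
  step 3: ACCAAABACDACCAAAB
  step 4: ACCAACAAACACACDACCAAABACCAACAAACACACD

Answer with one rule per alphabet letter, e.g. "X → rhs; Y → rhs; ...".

  step 3 ⇒ step 4: ACCAAABACDACCAAAB ⇒ AC·CAA·CAA·AC·AC·AC·D·AC·CAA·AB·AC·CAA·CAA·AC·AC·AC·D
    A ↦ AC
    B ↦ D
    C ↦ CAA
    D ↦ AB

A->AC, B->D, C->CAA, D->AB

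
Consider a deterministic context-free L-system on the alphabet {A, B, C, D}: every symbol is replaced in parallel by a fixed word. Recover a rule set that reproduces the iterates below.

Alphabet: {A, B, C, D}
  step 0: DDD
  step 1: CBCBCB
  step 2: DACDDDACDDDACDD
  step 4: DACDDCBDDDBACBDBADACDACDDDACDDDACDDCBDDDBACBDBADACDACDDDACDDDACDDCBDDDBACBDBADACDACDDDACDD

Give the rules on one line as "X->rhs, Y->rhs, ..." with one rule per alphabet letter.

A->DBA, B->DD, C->DAC, D->CB

  step 1 ⇒ step 2: CBCBCB ⇒ DAC·DD·DAC·DD·DAC·DD
    B ↦ DD
    C ↦ DAC
    A ↦ DBA  (constrained at step 2)
  step 0 ⇒ step 1: DDD ⇒ CB·CB·CB
    D ↦ CB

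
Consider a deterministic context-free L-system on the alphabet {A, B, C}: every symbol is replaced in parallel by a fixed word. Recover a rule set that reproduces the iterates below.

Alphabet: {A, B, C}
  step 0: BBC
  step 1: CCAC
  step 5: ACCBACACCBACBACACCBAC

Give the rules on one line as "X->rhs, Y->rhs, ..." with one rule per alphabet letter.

  step 0 ⇒ step 1: BBC ⇒ C·C·AC
    B ↦ C
    C ↦ AC
    A ↦ B  (constrained at step 1)

A->B, B->C, C->AC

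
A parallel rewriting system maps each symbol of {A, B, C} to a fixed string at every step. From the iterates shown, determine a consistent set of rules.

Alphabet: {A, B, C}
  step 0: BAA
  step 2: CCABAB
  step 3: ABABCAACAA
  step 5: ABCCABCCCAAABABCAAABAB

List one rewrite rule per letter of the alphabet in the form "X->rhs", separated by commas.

  step 2 ⇒ step 3: CCABAB ⇒ AB·AB·C·AA·C·AA
    A ↦ C
    B ↦ AA
    C ↦ AB

A->C, B->AA, C->AB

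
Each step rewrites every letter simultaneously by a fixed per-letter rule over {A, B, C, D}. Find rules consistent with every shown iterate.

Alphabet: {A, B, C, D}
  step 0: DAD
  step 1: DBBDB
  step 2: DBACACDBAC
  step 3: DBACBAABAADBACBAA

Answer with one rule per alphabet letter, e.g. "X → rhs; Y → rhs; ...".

  step 2 ⇒ step 3: DBACACDBAC ⇒ DB·AC·B·AA·B·AA·DB·AC·B·AA
    A ↦ B
    B ↦ AC
    C ↦ AA
    D ↦ DB

A->B, B->AC, C->AA, D->DB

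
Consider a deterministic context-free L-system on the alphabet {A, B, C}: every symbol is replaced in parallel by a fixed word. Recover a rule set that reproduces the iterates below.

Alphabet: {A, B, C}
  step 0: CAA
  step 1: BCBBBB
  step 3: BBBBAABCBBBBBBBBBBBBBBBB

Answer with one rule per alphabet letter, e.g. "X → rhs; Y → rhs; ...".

  step 0 ⇒ step 1: CAA ⇒ BC·BB·BB
    A ↦ BB
    C ↦ BC
    B ↦ AA  (constrained at step 1)

A->BB, B->AA, C->BC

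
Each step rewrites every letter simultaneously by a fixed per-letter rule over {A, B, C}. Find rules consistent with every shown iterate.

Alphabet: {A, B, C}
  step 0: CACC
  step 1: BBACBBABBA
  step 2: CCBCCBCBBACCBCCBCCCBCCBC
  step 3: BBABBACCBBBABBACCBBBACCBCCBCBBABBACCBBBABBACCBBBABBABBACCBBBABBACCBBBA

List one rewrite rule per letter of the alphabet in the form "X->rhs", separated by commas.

A->C, B->CCB, C->BBA

  step 2 ⇒ step 3: CCBCCBCBBACCBCCBCCCBCCBC ⇒ BBA·BBA·CCB·BBA·BBA·CCB·BBA·CCB·CCB·C·BBA·BBA·CCB·BBA·BBA·CCB·BBA·BBA·BBA·CCB·BBA·BBA·CCB·BBA
    A ↦ C
    B ↦ CCB
    C ↦ BBA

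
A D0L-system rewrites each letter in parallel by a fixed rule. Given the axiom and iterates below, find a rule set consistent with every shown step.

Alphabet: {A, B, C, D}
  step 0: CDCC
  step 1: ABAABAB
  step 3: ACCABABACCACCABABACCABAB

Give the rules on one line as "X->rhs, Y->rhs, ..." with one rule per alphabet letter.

  step 0 ⇒ step 1: CDCC ⇒ AB·A·AB·AB
    C ↦ AB
    D ↦ A
    A ↦ DB  (constrained at step 1)
    B ↦ CC  (constrained at step 1)

A->DB, B->CC, C->AB, D->A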